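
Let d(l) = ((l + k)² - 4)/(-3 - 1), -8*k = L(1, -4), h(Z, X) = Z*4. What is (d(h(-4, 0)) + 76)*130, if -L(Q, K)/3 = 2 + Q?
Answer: 360815/128 ≈ 2818.9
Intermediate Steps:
h(Z, X) = 4*Z
L(Q, K) = -6 - 3*Q (L(Q, K) = -3*(2 + Q) = -6 - 3*Q)
k = 9/8 (k = -(-6 - 3*1)/8 = -(-6 - 3)/8 = -⅛*(-9) = 9/8 ≈ 1.1250)
d(l) = 1 - (9/8 + l)²/4 (d(l) = ((l + 9/8)² - 4)/(-3 - 1) = ((9/8 + l)² - 4)/(-4) = (-4 + (9/8 + l)²)*(-¼) = 1 - (9/8 + l)²/4)
(d(h(-4, 0)) + 76)*130 = ((1 - (9 + 8*(4*(-4)))²/256) + 76)*130 = ((1 - (9 + 8*(-16))²/256) + 76)*130 = ((1 - (9 - 128)²/256) + 76)*130 = ((1 - 1/256*(-119)²) + 76)*130 = ((1 - 1/256*14161) + 76)*130 = ((1 - 14161/256) + 76)*130 = (-13905/256 + 76)*130 = (5551/256)*130 = 360815/128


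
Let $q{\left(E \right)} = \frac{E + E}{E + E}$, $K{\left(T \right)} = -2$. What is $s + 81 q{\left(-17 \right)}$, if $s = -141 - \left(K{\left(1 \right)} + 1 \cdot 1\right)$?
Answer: $-59$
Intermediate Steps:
$q{\left(E \right)} = 1$ ($q{\left(E \right)} = \frac{2 E}{2 E} = 2 E \frac{1}{2 E} = 1$)
$s = -140$ ($s = -141 - \left(-2 + 1 \cdot 1\right) = -141 - \left(-2 + 1\right) = -141 - -1 = -141 + 1 = -140$)
$s + 81 q{\left(-17 \right)} = -140 + 81 \cdot 1 = -140 + 81 = -59$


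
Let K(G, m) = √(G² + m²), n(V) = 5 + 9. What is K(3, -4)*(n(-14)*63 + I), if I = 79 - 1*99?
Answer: 4310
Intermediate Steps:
n(V) = 14
I = -20 (I = 79 - 99 = -20)
K(3, -4)*(n(-14)*63 + I) = √(3² + (-4)²)*(14*63 - 20) = √(9 + 16)*(882 - 20) = √25*862 = 5*862 = 4310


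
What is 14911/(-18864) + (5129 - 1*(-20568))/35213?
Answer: -40312835/664258032 ≈ -0.060688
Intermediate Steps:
14911/(-18864) + (5129 - 1*(-20568))/35213 = 14911*(-1/18864) + (5129 + 20568)*(1/35213) = -14911/18864 + 25697*(1/35213) = -14911/18864 + 25697/35213 = -40312835/664258032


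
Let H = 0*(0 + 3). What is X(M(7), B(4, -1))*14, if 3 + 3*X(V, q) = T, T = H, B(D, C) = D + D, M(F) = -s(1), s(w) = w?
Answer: -14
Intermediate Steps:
M(F) = -1 (M(F) = -1*1 = -1)
B(D, C) = 2*D
H = 0 (H = 0*3 = 0)
T = 0
X(V, q) = -1 (X(V, q) = -1 + (⅓)*0 = -1 + 0 = -1)
X(M(7), B(4, -1))*14 = -1*14 = -14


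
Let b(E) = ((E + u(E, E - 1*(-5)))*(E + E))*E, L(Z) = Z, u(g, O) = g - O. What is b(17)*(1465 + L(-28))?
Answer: 9967032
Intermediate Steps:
b(E) = 2*E²*(-5 + E) (b(E) = ((E + (E - (E - 1*(-5))))*(E + E))*E = ((E + (E - (E + 5)))*(2*E))*E = ((E + (E - (5 + E)))*(2*E))*E = ((E + (E + (-5 - E)))*(2*E))*E = ((E - 5)*(2*E))*E = ((-5 + E)*(2*E))*E = (2*E*(-5 + E))*E = 2*E²*(-5 + E))
b(17)*(1465 + L(-28)) = (2*17²*(-5 + 17))*(1465 - 28) = (2*289*12)*1437 = 6936*1437 = 9967032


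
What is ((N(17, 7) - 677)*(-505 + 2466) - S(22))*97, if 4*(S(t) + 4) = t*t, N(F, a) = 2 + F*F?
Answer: -73435111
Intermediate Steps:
N(F, a) = 2 + F²
S(t) = -4 + t²/4 (S(t) = -4 + (t*t)/4 = -4 + t²/4)
((N(17, 7) - 677)*(-505 + 2466) - S(22))*97 = (((2 + 17²) - 677)*(-505 + 2466) - (-4 + (¼)*22²))*97 = (((2 + 289) - 677)*1961 - (-4 + (¼)*484))*97 = ((291 - 677)*1961 - (-4 + 121))*97 = (-386*1961 - 1*117)*97 = (-756946 - 117)*97 = -757063*97 = -73435111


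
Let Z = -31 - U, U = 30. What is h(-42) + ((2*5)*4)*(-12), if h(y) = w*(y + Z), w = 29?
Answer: -3467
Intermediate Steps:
Z = -61 (Z = -31 - 1*30 = -31 - 30 = -61)
h(y) = -1769 + 29*y (h(y) = 29*(y - 61) = 29*(-61 + y) = -1769 + 29*y)
h(-42) + ((2*5)*4)*(-12) = (-1769 + 29*(-42)) + ((2*5)*4)*(-12) = (-1769 - 1218) + (10*4)*(-12) = -2987 + 40*(-12) = -2987 - 480 = -3467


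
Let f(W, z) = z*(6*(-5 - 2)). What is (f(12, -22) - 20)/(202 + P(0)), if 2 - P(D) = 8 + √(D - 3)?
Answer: 177184/38419 + 904*I*√3/38419 ≈ 4.6119 + 0.040755*I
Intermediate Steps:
P(D) = -6 - √(-3 + D) (P(D) = 2 - (8 + √(D - 3)) = 2 - (8 + √(-3 + D)) = 2 + (-8 - √(-3 + D)) = -6 - √(-3 + D))
f(W, z) = -42*z (f(W, z) = z*(6*(-7)) = z*(-42) = -42*z)
(f(12, -22) - 20)/(202 + P(0)) = (-42*(-22) - 20)/(202 + (-6 - √(-3 + 0))) = (924 - 20)/(202 + (-6 - √(-3))) = 904/(202 + (-6 - I*√3)) = 904/(196 - I*√3)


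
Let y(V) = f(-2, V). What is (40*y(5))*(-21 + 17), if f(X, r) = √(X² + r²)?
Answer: -160*√29 ≈ -861.63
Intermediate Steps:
y(V) = √(4 + V²) (y(V) = √((-2)² + V²) = √(4 + V²))
(40*y(5))*(-21 + 17) = (40*√(4 + 5²))*(-21 + 17) = (40*√(4 + 25))*(-4) = (40*√29)*(-4) = -160*√29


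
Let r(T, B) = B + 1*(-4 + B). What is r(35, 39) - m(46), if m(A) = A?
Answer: 28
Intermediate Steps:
r(T, B) = -4 + 2*B (r(T, B) = B + (-4 + B) = -4 + 2*B)
r(35, 39) - m(46) = (-4 + 2*39) - 1*46 = (-4 + 78) - 46 = 74 - 46 = 28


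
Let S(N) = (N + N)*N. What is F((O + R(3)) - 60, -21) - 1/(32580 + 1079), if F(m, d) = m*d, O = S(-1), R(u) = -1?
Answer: 41703500/33659 ≈ 1239.0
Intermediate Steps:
S(N) = 2*N² (S(N) = (2*N)*N = 2*N²)
O = 2 (O = 2*(-1)² = 2*1 = 2)
F(m, d) = d*m
F((O + R(3)) - 60, -21) - 1/(32580 + 1079) = -21*((2 - 1) - 60) - 1/(32580 + 1079) = -21*(1 - 60) - 1/33659 = -21*(-59) - 1*1/33659 = 1239 - 1/33659 = 41703500/33659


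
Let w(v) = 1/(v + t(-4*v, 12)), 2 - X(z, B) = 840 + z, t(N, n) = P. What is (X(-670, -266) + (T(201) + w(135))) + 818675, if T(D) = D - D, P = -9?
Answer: 103131883/126 ≈ 8.1851e+5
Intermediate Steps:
t(N, n) = -9
X(z, B) = -838 - z (X(z, B) = 2 - (840 + z) = 2 + (-840 - z) = -838 - z)
T(D) = 0
w(v) = 1/(-9 + v) (w(v) = 1/(v - 9) = 1/(-9 + v))
(X(-670, -266) + (T(201) + w(135))) + 818675 = ((-838 - 1*(-670)) + (0 + 1/(-9 + 135))) + 818675 = ((-838 + 670) + (0 + 1/126)) + 818675 = (-168 + (0 + 1/126)) + 818675 = (-168 + 1/126) + 818675 = -21167/126 + 818675 = 103131883/126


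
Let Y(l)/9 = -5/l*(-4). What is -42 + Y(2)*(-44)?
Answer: -4002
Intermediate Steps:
Y(l) = 180/l (Y(l) = 9*(-5/l*(-4)) = 9*(20/l) = 180/l)
-42 + Y(2)*(-44) = -42 + (180/2)*(-44) = -42 + (180*(½))*(-44) = -42 + 90*(-44) = -42 - 3960 = -4002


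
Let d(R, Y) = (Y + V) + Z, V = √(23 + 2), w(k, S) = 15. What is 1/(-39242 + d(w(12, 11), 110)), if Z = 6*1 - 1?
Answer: -1/39122 ≈ -2.5561e-5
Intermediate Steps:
V = 5 (V = √25 = 5)
Z = 5 (Z = 6 - 1 = 5)
d(R, Y) = 10 + Y (d(R, Y) = (Y + 5) + 5 = (5 + Y) + 5 = 10 + Y)
1/(-39242 + d(w(12, 11), 110)) = 1/(-39242 + (10 + 110)) = 1/(-39242 + 120) = 1/(-39122) = -1/39122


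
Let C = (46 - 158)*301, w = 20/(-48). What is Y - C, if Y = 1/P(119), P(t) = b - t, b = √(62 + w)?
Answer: 5703832988/169193 - 2*√2217/169193 ≈ 33712.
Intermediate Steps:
w = -5/12 (w = 20*(-1/48) = -5/12 ≈ -0.41667)
b = √2217/6 (b = √(62 - 5/12) = √(739/12) = √2217/6 ≈ 7.8475)
P(t) = -t + √2217/6 (P(t) = √2217/6 - t = -t + √2217/6)
Y = 1/(-119 + √2217/6) (Y = 1/(-1*119 + √2217/6) = 1/(-119 + √2217/6) ≈ -0.0089967)
C = -33712 (C = -112*301 = -33712)
Y - C = (-1428/169193 - 2*√2217/169193) - 1*(-33712) = (-1428/169193 - 2*√2217/169193) + 33712 = 5703832988/169193 - 2*√2217/169193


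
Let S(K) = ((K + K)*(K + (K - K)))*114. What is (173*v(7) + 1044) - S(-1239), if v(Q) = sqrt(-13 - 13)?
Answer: -350006544 + 173*I*sqrt(26) ≈ -3.5001e+8 + 882.13*I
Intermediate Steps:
S(K) = 228*K**2 (S(K) = ((2*K)*(K + 0))*114 = ((2*K)*K)*114 = (2*K**2)*114 = 228*K**2)
v(Q) = I*sqrt(26) (v(Q) = sqrt(-26) = I*sqrt(26))
(173*v(7) + 1044) - S(-1239) = (173*(I*sqrt(26)) + 1044) - 228*(-1239)**2 = (173*I*sqrt(26) + 1044) - 228*1535121 = (1044 + 173*I*sqrt(26)) - 1*350007588 = (1044 + 173*I*sqrt(26)) - 350007588 = -350006544 + 173*I*sqrt(26)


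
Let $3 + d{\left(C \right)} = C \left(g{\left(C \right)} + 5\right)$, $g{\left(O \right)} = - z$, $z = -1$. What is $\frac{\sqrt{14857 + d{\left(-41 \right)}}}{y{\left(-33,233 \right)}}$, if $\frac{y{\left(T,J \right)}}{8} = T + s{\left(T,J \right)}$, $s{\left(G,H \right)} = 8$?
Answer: $- \frac{\sqrt{913}}{50} \approx -0.60432$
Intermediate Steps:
$g{\left(O \right)} = 1$ ($g{\left(O \right)} = \left(-1\right) \left(-1\right) = 1$)
$y{\left(T,J \right)} = 64 + 8 T$ ($y{\left(T,J \right)} = 8 \left(T + 8\right) = 8 \left(8 + T\right) = 64 + 8 T$)
$d{\left(C \right)} = -3 + 6 C$ ($d{\left(C \right)} = -3 + C \left(1 + 5\right) = -3 + C 6 = -3 + 6 C$)
$\frac{\sqrt{14857 + d{\left(-41 \right)}}}{y{\left(-33,233 \right)}} = \frac{\sqrt{14857 + \left(-3 + 6 \left(-41\right)\right)}}{64 + 8 \left(-33\right)} = \frac{\sqrt{14857 - 249}}{64 - 264} = \frac{\sqrt{14857 - 249}}{-200} = \sqrt{14608} \left(- \frac{1}{200}\right) = 4 \sqrt{913} \left(- \frac{1}{200}\right) = - \frac{\sqrt{913}}{50}$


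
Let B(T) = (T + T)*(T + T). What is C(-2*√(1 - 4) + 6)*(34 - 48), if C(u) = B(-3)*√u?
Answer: -504*√(6 - 2*I*√3) ≈ -1281.4 + 343.35*I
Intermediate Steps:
B(T) = 4*T² (B(T) = (2*T)*(2*T) = 4*T²)
C(u) = 36*√u (C(u) = (4*(-3)²)*√u = (4*9)*√u = 36*√u)
C(-2*√(1 - 4) + 6)*(34 - 48) = (36*√(-2*√(1 - 4) + 6))*(34 - 48) = (36*√(-2*I*√3 + 6))*(-14) = (36*√(6 - 2*I*√3))*(-14) = -504*√(6 - 2*I*√3)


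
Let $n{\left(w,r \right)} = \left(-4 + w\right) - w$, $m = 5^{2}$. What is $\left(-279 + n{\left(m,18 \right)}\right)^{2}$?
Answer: $80089$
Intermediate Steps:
$m = 25$
$n{\left(w,r \right)} = -4$
$\left(-279 + n{\left(m,18 \right)}\right)^{2} = \left(-279 - 4\right)^{2} = \left(-283\right)^{2} = 80089$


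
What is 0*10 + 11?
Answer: 11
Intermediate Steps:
0*10 + 11 = 0 + 11 = 11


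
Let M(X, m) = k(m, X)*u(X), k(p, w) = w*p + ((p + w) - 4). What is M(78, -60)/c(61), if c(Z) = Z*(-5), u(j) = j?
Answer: 363948/305 ≈ 1193.3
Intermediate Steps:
c(Z) = -5*Z
k(p, w) = -4 + p + w + p*w (k(p, w) = p*w + (-4 + p + w) = -4 + p + w + p*w)
M(X, m) = X*(-4 + X + m + X*m) (M(X, m) = (-4 + m + X + m*X)*X = (-4 + m + X + X*m)*X = (-4 + X + m + X*m)*X = X*(-4 + X + m + X*m))
M(78, -60)/c(61) = (78*(-4 + 78 - 60 + 78*(-60)))/((-5*61)) = (78*(-4 + 78 - 60 - 4680))/(-305) = (78*(-4666))*(-1/305) = -363948*(-1/305) = 363948/305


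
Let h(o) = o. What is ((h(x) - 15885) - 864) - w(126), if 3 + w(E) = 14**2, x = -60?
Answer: -17002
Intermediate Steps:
w(E) = 193 (w(E) = -3 + 14**2 = -3 + 196 = 193)
((h(x) - 15885) - 864) - w(126) = ((-60 - 15885) - 864) - 1*193 = (-15945 - 864) - 193 = -16809 - 193 = -17002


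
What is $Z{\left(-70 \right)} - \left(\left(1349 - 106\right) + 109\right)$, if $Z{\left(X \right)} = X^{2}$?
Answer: $3548$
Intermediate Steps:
$Z{\left(-70 \right)} - \left(\left(1349 - 106\right) + 109\right) = \left(-70\right)^{2} - \left(\left(1349 - 106\right) + 109\right) = 4900 - \left(1243 + 109\right) = 4900 - 1352 = 3548$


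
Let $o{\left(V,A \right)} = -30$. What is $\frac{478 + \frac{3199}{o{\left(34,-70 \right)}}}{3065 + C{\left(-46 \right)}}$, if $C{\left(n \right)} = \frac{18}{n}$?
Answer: $\frac{19711}{162660} \approx 0.12118$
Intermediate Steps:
$\frac{478 + \frac{3199}{o{\left(34,-70 \right)}}}{3065 + C{\left(-46 \right)}} = \frac{478 + \frac{3199}{-30}}{3065 + \frac{18}{-46}} = \frac{478 + 3199 \left(- \frac{1}{30}\right)}{3065 + 18 \left(- \frac{1}{46}\right)} = \frac{478 - \frac{3199}{30}}{3065 - \frac{9}{23}} = \frac{11141}{30 \cdot \frac{70486}{23}} = \frac{11141}{30} \cdot \frac{23}{70486} = \frac{19711}{162660}$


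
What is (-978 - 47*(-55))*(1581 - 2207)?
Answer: -1005982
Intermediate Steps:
(-978 - 47*(-55))*(1581 - 2207) = (-978 + 2585)*(-626) = 1607*(-626) = -1005982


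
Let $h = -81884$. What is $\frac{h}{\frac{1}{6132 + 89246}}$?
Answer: $-7809932152$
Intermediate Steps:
$\frac{h}{\frac{1}{6132 + 89246}} = - \frac{81884}{\frac{1}{6132 + 89246}} = - \frac{81884}{\frac{1}{95378}} = - 81884 \frac{1}{\frac{1}{95378}} = \left(-81884\right) 95378 = -7809932152$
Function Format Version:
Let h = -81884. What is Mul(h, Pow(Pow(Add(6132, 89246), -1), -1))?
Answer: -7809932152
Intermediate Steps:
Mul(h, Pow(Pow(Add(6132, 89246), -1), -1)) = Mul(-81884, Pow(Pow(Add(6132, 89246), -1), -1)) = Mul(-81884, Pow(Pow(95378, -1), -1)) = Mul(-81884, Pow(Rational(1, 95378), -1)) = Mul(-81884, 95378) = -7809932152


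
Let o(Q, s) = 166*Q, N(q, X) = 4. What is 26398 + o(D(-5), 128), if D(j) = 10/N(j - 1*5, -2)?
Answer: 26813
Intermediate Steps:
D(j) = 5/2 (D(j) = 10/4 = 10*(1/4) = 5/2)
26398 + o(D(-5), 128) = 26398 + 166*(5/2) = 26398 + 415 = 26813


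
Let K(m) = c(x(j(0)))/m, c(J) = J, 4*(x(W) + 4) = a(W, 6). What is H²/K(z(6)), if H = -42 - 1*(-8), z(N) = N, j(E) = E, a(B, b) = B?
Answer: -1734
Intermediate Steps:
x(W) = -4 + W/4
H = -34 (H = -42 + 8 = -34)
K(m) = -4/m (K(m) = (-4 + (¼)*0)/m = (-4 + 0)/m = -4/m)
H²/K(z(6)) = (-34)²/((-4/6)) = 1156/((-4*⅙)) = 1156/(-⅔) = 1156*(-3/2) = -1734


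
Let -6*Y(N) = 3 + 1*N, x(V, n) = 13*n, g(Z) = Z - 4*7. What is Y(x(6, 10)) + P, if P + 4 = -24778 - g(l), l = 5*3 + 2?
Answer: -148759/6 ≈ -24793.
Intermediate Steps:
l = 17 (l = 15 + 2 = 17)
g(Z) = -28 + Z (g(Z) = Z - 28 = -28 + Z)
Y(N) = -½ - N/6 (Y(N) = -(3 + 1*N)/6 = -(3 + N)/6 = -½ - N/6)
P = -24771 (P = -4 + (-24778 - (-28 + 17)) = -4 + (-24778 - 1*(-11)) = -4 + (-24778 + 11) = -4 - 24767 = -24771)
Y(x(6, 10)) + P = (-½ - 13*10/6) - 24771 = (-½ - ⅙*130) - 24771 = (-½ - 65/3) - 24771 = -133/6 - 24771 = -148759/6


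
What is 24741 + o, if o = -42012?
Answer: -17271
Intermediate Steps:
24741 + o = 24741 - 42012 = -17271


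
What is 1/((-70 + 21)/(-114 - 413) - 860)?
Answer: -527/453171 ≈ -0.0011629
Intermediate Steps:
1/((-70 + 21)/(-114 - 413) - 860) = 1/(-49/(-527) - 860) = 1/(-49*(-1/527) - 860) = 1/(49/527 - 860) = 1/(-453171/527) = -527/453171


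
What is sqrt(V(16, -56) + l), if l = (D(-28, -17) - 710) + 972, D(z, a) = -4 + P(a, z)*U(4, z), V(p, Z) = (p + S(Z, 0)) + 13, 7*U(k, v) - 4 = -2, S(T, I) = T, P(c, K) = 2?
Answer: sqrt(11347)/7 ≈ 15.217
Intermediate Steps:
U(k, v) = 2/7 (U(k, v) = 4/7 + (1/7)*(-2) = 4/7 - 2/7 = 2/7)
V(p, Z) = 13 + Z + p (V(p, Z) = (p + Z) + 13 = (Z + p) + 13 = 13 + Z + p)
D(z, a) = -24/7 (D(z, a) = -4 + 2*(2/7) = -4 + 4/7 = -24/7)
l = 1810/7 (l = (-24/7 - 710) + 972 = -4994/7 + 972 = 1810/7 ≈ 258.57)
sqrt(V(16, -56) + l) = sqrt((13 - 56 + 16) + 1810/7) = sqrt(-27 + 1810/7) = sqrt(1621/7) = sqrt(11347)/7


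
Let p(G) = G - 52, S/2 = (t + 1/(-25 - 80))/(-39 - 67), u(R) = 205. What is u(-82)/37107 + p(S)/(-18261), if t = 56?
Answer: 504583826/59855631885 ≈ 0.0084300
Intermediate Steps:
S = -5879/5565 (S = 2*((56 + 1/(-25 - 80))/(-39 - 67)) = 2*((56 + 1/(-105))/(-106)) = 2*((56 - 1/105)*(-1/106)) = 2*((5879/105)*(-1/106)) = 2*(-5879/11130) = -5879/5565 ≈ -1.0564)
p(G) = -52 + G
u(-82)/37107 + p(S)/(-18261) = 205/37107 + (-52 - 5879/5565)/(-18261) = 205*(1/37107) - 295259/5565*(-1/18261) = 205/37107 + 295259/101622465 = 504583826/59855631885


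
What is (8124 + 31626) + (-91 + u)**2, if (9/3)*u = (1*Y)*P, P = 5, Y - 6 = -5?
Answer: 429574/9 ≈ 47730.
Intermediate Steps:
Y = 1 (Y = 6 - 5 = 1)
u = 5/3 (u = ((1*1)*5)/3 = (1*5)/3 = (1/3)*5 = 5/3 ≈ 1.6667)
(8124 + 31626) + (-91 + u)**2 = (8124 + 31626) + (-91 + 5/3)**2 = 39750 + (-268/3)**2 = 39750 + 71824/9 = 429574/9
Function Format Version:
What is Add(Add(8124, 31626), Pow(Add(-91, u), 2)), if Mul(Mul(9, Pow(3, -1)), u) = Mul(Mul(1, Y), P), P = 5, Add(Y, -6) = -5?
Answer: Rational(429574, 9) ≈ 47730.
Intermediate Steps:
Y = 1 (Y = Add(6, -5) = 1)
u = Rational(5, 3) (u = Mul(Rational(1, 3), Mul(Mul(1, 1), 5)) = Mul(Rational(1, 3), Mul(1, 5)) = Mul(Rational(1, 3), 5) = Rational(5, 3) ≈ 1.6667)
Add(Add(8124, 31626), Pow(Add(-91, u), 2)) = Add(Add(8124, 31626), Pow(Add(-91, Rational(5, 3)), 2)) = Add(39750, Pow(Rational(-268, 3), 2)) = Add(39750, Rational(71824, 9)) = Rational(429574, 9)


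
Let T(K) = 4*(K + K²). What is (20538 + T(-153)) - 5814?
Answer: 107748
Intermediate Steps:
T(K) = 4*K + 4*K²
(20538 + T(-153)) - 5814 = (20538 + 4*(-153)*(1 - 153)) - 5814 = (20538 + 4*(-153)*(-152)) - 5814 = (20538 + 93024) - 5814 = 113562 - 5814 = 107748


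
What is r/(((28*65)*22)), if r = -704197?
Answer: -54169/3080 ≈ -17.587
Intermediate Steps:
r/(((28*65)*22)) = -704197/((28*65)*22) = -704197/(1820*22) = -704197/40040 = -704197*1/40040 = -54169/3080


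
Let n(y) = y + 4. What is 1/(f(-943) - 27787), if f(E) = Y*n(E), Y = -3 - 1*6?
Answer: -1/19336 ≈ -5.1717e-5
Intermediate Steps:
Y = -9 (Y = -3 - 6 = -9)
n(y) = 4 + y
f(E) = -36 - 9*E (f(E) = -9*(4 + E) = -36 - 9*E)
1/(f(-943) - 27787) = 1/((-36 - 9*(-943)) - 27787) = 1/((-36 + 8487) - 27787) = 1/(8451 - 27787) = 1/(-19336) = -1/19336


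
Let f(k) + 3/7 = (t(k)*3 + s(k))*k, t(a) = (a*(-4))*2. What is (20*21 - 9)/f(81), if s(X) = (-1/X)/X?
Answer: -233037/89282338 ≈ -0.0026101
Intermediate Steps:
s(X) = -1/X²
t(a) = -8*a (t(a) = -4*a*2 = -8*a)
f(k) = -3/7 + k*(-1/k² - 24*k) (f(k) = -3/7 + (-8*k*3 - 1/k²)*k = -3/7 + (-24*k - 1/k²)*k = -3/7 + (-1/k² - 24*k)*k = -3/7 + k*(-1/k² - 24*k))
(20*21 - 9)/f(81) = (20*21 - 9)/(-3/7 - 1/81 - 24*81²) = (420 - 9)/(-3/7 - 1*1/81 - 24*6561) = 411/(-3/7 - 1/81 - 157464) = 411/(-89282338/567) = 411*(-567/89282338) = -233037/89282338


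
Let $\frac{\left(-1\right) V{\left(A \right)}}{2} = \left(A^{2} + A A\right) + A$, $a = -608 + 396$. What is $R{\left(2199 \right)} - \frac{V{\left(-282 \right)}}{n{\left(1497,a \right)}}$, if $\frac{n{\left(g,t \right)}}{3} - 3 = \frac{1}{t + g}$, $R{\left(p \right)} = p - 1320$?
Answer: $\frac{34849741}{964} \approx 36151.0$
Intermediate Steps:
$R{\left(p \right)} = -1320 + p$
$a = -212$
$n{\left(g,t \right)} = 9 + \frac{3}{g + t}$ ($n{\left(g,t \right)} = 9 + \frac{3}{t + g} = 9 + \frac{3}{g + t}$)
$V{\left(A \right)} = - 4 A^{2} - 2 A$ ($V{\left(A \right)} = - 2 \left(\left(A^{2} + A A\right) + A\right) = - 2 \left(\left(A^{2} + A^{2}\right) + A\right) = - 2 \left(2 A^{2} + A\right) = - 2 \left(A + 2 A^{2}\right) = - 4 A^{2} - 2 A$)
$R{\left(2199 \right)} - \frac{V{\left(-282 \right)}}{n{\left(1497,a \right)}} = \left(-1320 + 2199\right) - \frac{\left(-2\right) \left(-282\right) \left(1 + 2 \left(-282\right)\right)}{3 \frac{1}{1497 - 212} \left(1 + 3 \cdot 1497 + 3 \left(-212\right)\right)} = 879 - \frac{\left(-2\right) \left(-282\right) \left(1 - 564\right)}{3 \cdot \frac{1}{1285} \left(1 + 4491 - 636\right)} = 879 - \frac{\left(-2\right) \left(-282\right) \left(-563\right)}{3 \cdot \frac{1}{1285} \cdot 3856} = 879 - - \frac{317532}{\frac{11568}{1285}} = 879 - \left(-317532\right) \frac{1285}{11568} = 879 - - \frac{34002385}{964} = 879 + \frac{34002385}{964} = \frac{34849741}{964}$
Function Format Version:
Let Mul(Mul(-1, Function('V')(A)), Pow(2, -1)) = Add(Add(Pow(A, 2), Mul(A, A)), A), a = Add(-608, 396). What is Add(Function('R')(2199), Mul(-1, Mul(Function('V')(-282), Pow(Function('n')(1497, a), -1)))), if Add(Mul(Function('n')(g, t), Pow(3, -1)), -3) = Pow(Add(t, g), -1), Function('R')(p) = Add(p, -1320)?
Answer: Rational(34849741, 964) ≈ 36151.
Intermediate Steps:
Function('R')(p) = Add(-1320, p)
a = -212
Function('n')(g, t) = Add(9, Mul(3, Pow(Add(g, t), -1))) (Function('n')(g, t) = Add(9, Mul(3, Pow(Add(t, g), -1))) = Add(9, Mul(3, Pow(Add(g, t), -1))))
Function('V')(A) = Add(Mul(-4, Pow(A, 2)), Mul(-2, A)) (Function('V')(A) = Mul(-2, Add(Add(Pow(A, 2), Mul(A, A)), A)) = Mul(-2, Add(Add(Pow(A, 2), Pow(A, 2)), A)) = Mul(-2, Add(Mul(2, Pow(A, 2)), A)) = Mul(-2, Add(A, Mul(2, Pow(A, 2)))) = Add(Mul(-4, Pow(A, 2)), Mul(-2, A)))
Add(Function('R')(2199), Mul(-1, Mul(Function('V')(-282), Pow(Function('n')(1497, a), -1)))) = Add(Add(-1320, 2199), Mul(-1, Mul(Mul(-2, -282, Add(1, Mul(2, -282))), Pow(Mul(3, Pow(Add(1497, -212), -1), Add(1, Mul(3, 1497), Mul(3, -212))), -1)))) = Add(879, Mul(-1, Mul(Mul(-2, -282, Add(1, -564)), Pow(Mul(3, Pow(1285, -1), Add(1, 4491, -636)), -1)))) = Add(879, Mul(-1, Mul(Mul(-2, -282, -563), Pow(Mul(3, Rational(1, 1285), 3856), -1)))) = Add(879, Mul(-1, Mul(-317532, Pow(Rational(11568, 1285), -1)))) = Add(879, Mul(-1, Mul(-317532, Rational(1285, 11568)))) = Add(879, Mul(-1, Rational(-34002385, 964))) = Add(879, Rational(34002385, 964)) = Rational(34849741, 964)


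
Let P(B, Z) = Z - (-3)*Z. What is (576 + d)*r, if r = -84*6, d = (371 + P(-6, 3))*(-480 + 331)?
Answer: 28471464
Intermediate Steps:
P(B, Z) = 4*Z (P(B, Z) = Z + 3*Z = 4*Z)
d = -57067 (d = (371 + 4*3)*(-480 + 331) = (371 + 12)*(-149) = 383*(-149) = -57067)
r = -504
(576 + d)*r = (576 - 57067)*(-504) = -56491*(-504) = 28471464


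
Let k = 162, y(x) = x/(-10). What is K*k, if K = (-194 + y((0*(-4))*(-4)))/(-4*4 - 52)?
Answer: 7857/17 ≈ 462.18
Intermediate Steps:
y(x) = -x/10 (y(x) = x*(-⅒) = -x/10)
K = 97/34 (K = (-194 - 0*(-4)*(-4)/10)/(-4*4 - 52) = (-194 - 0*(-4))/(-16 - 52) = (-194 - ⅒*0)/(-68) = (-194 + 0)*(-1/68) = -194*(-1/68) = 97/34 ≈ 2.8529)
K*k = (97/34)*162 = 7857/17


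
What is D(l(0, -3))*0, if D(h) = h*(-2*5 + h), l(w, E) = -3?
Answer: 0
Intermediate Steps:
D(h) = h*(-10 + h)
D(l(0, -3))*0 = -3*(-10 - 3)*0 = -3*(-13)*0 = 39*0 = 0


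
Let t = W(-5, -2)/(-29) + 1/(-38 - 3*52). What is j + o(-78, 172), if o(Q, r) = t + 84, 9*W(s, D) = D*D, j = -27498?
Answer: -15254583917/556452 ≈ -27414.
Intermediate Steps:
W(s, D) = D²/9 (W(s, D) = (D*D)/9 = D²/9)
t = -8789/556452 (t = ((⅑)*(-2)²)/(-29) + 1/(-38 - 3*52) = ((⅑)*4)*(-1/29) + (1/52)/(-41) = (4/9)*(-1/29) - 1/41*1/52 = -4/261 - 1/2132 = -8789/556452 ≈ -0.015795)
o(Q, r) = 46733179/556452 (o(Q, r) = -8789/556452 + 84 = 46733179/556452)
j + o(-78, 172) = -27498 + 46733179/556452 = -15254583917/556452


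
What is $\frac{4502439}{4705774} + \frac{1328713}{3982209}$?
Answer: $\frac{24182276196613}{18739375574766} \approx 1.2905$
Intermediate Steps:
$\frac{4502439}{4705774} + \frac{1328713}{3982209} = \frac{24182276196613}{18739375574766}$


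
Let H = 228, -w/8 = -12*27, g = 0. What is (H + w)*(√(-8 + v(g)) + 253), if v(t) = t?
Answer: 713460 + 5640*I*√2 ≈ 7.1346e+5 + 7976.2*I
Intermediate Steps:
w = 2592 (w = -(-96)*27 = -8*(-324) = 2592)
(H + w)*(√(-8 + v(g)) + 253) = (228 + 2592)*(√(-8 + 0) + 253) = 2820*(√(-8) + 253) = 2820*(2*I*√2 + 253) = 2820*(253 + 2*I*√2) = 713460 + 5640*I*√2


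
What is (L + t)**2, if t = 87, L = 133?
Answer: 48400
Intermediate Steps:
(L + t)**2 = (133 + 87)**2 = 220**2 = 48400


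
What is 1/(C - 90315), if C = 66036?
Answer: -1/24279 ≈ -4.1188e-5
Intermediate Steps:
1/(C - 90315) = 1/(66036 - 90315) = 1/(-24279) = -1/24279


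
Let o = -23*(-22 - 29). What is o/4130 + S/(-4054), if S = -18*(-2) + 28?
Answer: 2245511/8371510 ≈ 0.26823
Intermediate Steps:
o = 1173 (o = -23*(-51) = 1173)
S = 64 (S = 36 + 28 = 64)
o/4130 + S/(-4054) = 1173/4130 + 64/(-4054) = 1173*(1/4130) + 64*(-1/4054) = 1173/4130 - 32/2027 = 2245511/8371510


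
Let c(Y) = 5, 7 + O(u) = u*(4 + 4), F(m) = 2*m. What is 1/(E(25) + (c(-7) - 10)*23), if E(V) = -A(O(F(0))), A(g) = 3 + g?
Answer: -1/111 ≈ -0.0090090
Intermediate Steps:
O(u) = -7 + 8*u (O(u) = -7 + u*(4 + 4) = -7 + u*8 = -7 + 8*u)
E(V) = 4 (E(V) = -(3 + (-7 + 8*(2*0))) = -(3 + (-7 + 8*0)) = -(3 + (-7 + 0)) = -(3 - 7) = -1*(-4) = 4)
1/(E(25) + (c(-7) - 10)*23) = 1/(4 + (5 - 10)*23) = 1/(4 - 5*23) = 1/(4 - 115) = 1/(-111) = -1/111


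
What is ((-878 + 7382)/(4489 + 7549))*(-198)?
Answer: -643896/6019 ≈ -106.98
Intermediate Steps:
((-878 + 7382)/(4489 + 7549))*(-198) = (6504/12038)*(-198) = (6504*(1/12038))*(-198) = (3252/6019)*(-198) = -643896/6019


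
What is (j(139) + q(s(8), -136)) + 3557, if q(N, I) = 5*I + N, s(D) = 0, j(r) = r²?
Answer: 22198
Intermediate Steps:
q(N, I) = N + 5*I
(j(139) + q(s(8), -136)) + 3557 = (139² + (0 + 5*(-136))) + 3557 = (19321 + (0 - 680)) + 3557 = (19321 - 680) + 3557 = 18641 + 3557 = 22198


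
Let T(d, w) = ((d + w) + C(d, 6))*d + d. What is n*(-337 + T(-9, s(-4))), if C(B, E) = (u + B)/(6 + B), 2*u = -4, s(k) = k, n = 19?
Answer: -4978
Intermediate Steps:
u = -2 (u = (½)*(-4) = -2)
C(B, E) = (-2 + B)/(6 + B)
T(d, w) = d + d*(d + w + (-2 + d)/(6 + d)) (T(d, w) = ((d + w) + (-2 + d)/(6 + d))*d + d = (d + w + (-2 + d)/(6 + d))*d + d = d*(d + w + (-2 + d)/(6 + d)) + d = d + d*(d + w + (-2 + d)/(6 + d)))
n*(-337 + T(-9, s(-4))) = 19*(-337 - 9*(-2 - 9 + (6 - 9)*(1 - 9 - 4))/(6 - 9)) = 19*(-337 - 9*(-2 - 9 - 3*(-12))/(-3)) = 19*(-337 - 9*(-⅓)*(-2 - 9 + 36)) = 19*(-337 - 9*(-⅓)*25) = 19*(-337 + 75) = 19*(-262) = -4978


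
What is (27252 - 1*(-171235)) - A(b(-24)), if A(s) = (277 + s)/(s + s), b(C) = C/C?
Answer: 198348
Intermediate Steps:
b(C) = 1
A(s) = (277 + s)/(2*s) (A(s) = (277 + s)/((2*s)) = (277 + s)*(1/(2*s)) = (277 + s)/(2*s))
(27252 - 1*(-171235)) - A(b(-24)) = (27252 - 1*(-171235)) - (277 + 1)/(2*1) = (27252 + 171235) - 278/2 = 198487 - 1*139 = 198487 - 139 = 198348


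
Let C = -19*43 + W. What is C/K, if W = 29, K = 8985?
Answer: -788/8985 ≈ -0.087702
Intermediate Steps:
C = -788 (C = -19*43 + 29 = -817 + 29 = -788)
C/K = -788/8985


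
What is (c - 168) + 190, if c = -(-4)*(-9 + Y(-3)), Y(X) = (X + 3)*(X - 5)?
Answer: -14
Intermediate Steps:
Y(X) = (-5 + X)*(3 + X) (Y(X) = (3 + X)*(-5 + X) = (-5 + X)*(3 + X))
c = -36 (c = -(-4)*(-9 + (-15 + (-3)² - 2*(-3))) = -(-4)*(-9 + (-15 + 9 + 6)) = -(-4)*(-9 + 0) = -(-4)*(-9) = -1*36 = -36)
(c - 168) + 190 = (-36 - 168) + 190 = -204 + 190 = -14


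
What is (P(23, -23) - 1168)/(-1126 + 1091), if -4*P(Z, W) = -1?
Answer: 4671/140 ≈ 33.364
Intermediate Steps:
P(Z, W) = ¼ (P(Z, W) = -¼*(-1) = ¼)
(P(23, -23) - 1168)/(-1126 + 1091) = (¼ - 1168)/(-1126 + 1091) = -4671/4/(-35) = -4671/4*(-1/35) = 4671/140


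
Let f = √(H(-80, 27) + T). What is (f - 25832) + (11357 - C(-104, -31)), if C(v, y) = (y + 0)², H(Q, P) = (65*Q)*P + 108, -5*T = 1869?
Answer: -15436 + I*√3516645/5 ≈ -15436.0 + 375.05*I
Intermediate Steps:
T = -1869/5 (T = -⅕*1869 = -1869/5 ≈ -373.80)
H(Q, P) = 108 + 65*P*Q (H(Q, P) = 65*P*Q + 108 = 108 + 65*P*Q)
f = I*√3516645/5 (f = √((108 + 65*27*(-80)) - 1869/5) = √((108 - 140400) - 1869/5) = √(-140292 - 1869/5) = √(-703329/5) = I*√3516645/5 ≈ 375.05*I)
C(v, y) = y²
(f - 25832) + (11357 - C(-104, -31)) = (I*√3516645/5 - 25832) + (11357 - 1*(-31)²) = (-25832 + I*√3516645/5) + (11357 - 1*961) = (-25832 + I*√3516645/5) + (11357 - 961) = (-25832 + I*√3516645/5) + 10396 = -15436 + I*√3516645/5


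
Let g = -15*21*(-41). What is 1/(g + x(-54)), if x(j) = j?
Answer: 1/12861 ≈ 7.7754e-5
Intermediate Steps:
g = 12915 (g = -315*(-41) = 12915)
1/(g + x(-54)) = 1/(12915 - 54) = 1/12861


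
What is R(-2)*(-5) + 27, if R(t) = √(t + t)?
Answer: 27 - 10*I ≈ 27.0 - 10.0*I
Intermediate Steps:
R(t) = √2*√t (R(t) = √(2*t) = √2*√t)
R(-2)*(-5) + 27 = (√2*√(-2))*(-5) + 27 = (√2*(I*√2))*(-5) + 27 = (2*I)*(-5) + 27 = -10*I + 27 = 27 - 10*I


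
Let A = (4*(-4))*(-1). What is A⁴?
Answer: 65536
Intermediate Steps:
A = 16 (A = -16*(-1) = 16)
A⁴ = 16⁴ = 65536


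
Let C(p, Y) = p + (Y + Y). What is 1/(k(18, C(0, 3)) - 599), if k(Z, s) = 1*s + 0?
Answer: -1/593 ≈ -0.0016863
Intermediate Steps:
C(p, Y) = p + 2*Y
k(Z, s) = s (k(Z, s) = s + 0 = s)
1/(k(18, C(0, 3)) - 599) = 1/((0 + 2*3) - 599) = 1/((0 + 6) - 599) = 1/(6 - 599) = 1/(-593) = -1/593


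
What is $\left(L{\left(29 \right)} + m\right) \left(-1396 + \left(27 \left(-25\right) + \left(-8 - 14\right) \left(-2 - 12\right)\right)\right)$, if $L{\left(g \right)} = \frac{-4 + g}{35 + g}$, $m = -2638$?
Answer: $\frac{297606741}{64} \approx 4.6501 \cdot 10^{6}$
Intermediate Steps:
$L{\left(g \right)} = \frac{-4 + g}{35 + g}$
$\left(L{\left(29 \right)} + m\right) \left(-1396 + \left(27 \left(-25\right) + \left(-8 - 14\right) \left(-2 - 12\right)\right)\right) = \left(\frac{-4 + 29}{35 + 29} - 2638\right) \left(-1396 + \left(27 \left(-25\right) + \left(-8 - 14\right) \left(-2 - 12\right)\right)\right) = \left(\frac{1}{64} \cdot 25 - 2638\right) \left(-1396 - 367\right) = \left(\frac{1}{64} \cdot 25 - 2638\right) \left(-1396 + \left(-675 + 308\right)\right) = \left(\frac{25}{64} - 2638\right) \left(-1396 - 367\right) = \left(- \frac{168807}{64}\right) \left(-1763\right) = \frac{297606741}{64}$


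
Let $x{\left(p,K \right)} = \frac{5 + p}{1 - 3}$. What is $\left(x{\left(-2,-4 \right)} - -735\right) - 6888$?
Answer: $- \frac{12309}{2} \approx -6154.5$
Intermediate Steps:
$x{\left(p,K \right)} = - \frac{5}{2} - \frac{p}{2}$ ($x{\left(p,K \right)} = \frac{5 + p}{-2} = \left(5 + p\right) \left(- \frac{1}{2}\right) = - \frac{5}{2} - \frac{p}{2}$)
$\left(x{\left(-2,-4 \right)} - -735\right) - 6888 = \left(\left(- \frac{5}{2} - -1\right) - -735\right) - 6888 = \left(\left(- \frac{5}{2} + 1\right) + 735\right) - 6888 = \left(- \frac{3}{2} + 735\right) - 6888 = \frac{1467}{2} - 6888 = - \frac{12309}{2}$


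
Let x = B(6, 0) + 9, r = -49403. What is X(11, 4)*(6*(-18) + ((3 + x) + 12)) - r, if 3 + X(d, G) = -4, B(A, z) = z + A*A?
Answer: 49739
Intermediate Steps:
B(A, z) = z + A**2
X(d, G) = -7 (X(d, G) = -3 - 4 = -7)
x = 45 (x = (0 + 6**2) + 9 = (0 + 36) + 9 = 36 + 9 = 45)
X(11, 4)*(6*(-18) + ((3 + x) + 12)) - r = -7*(6*(-18) + ((3 + 45) + 12)) - 1*(-49403) = -7*(-108 + (48 + 12)) + 49403 = -7*(-108 + 60) + 49403 = -7*(-48) + 49403 = 336 + 49403 = 49739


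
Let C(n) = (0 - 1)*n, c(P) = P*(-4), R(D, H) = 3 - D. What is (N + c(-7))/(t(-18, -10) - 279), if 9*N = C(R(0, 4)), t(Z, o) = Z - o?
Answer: -83/861 ≈ -0.096400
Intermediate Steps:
c(P) = -4*P
C(n) = -n
N = -1/3 (N = (-(3 - 1*0))/9 = (-(3 + 0))/9 = (-1*3)/9 = (1/9)*(-3) = -1/3 ≈ -0.33333)
(N + c(-7))/(t(-18, -10) - 279) = (-1/3 - 4*(-7))/((-18 - 1*(-10)) - 279) = (-1/3 + 28)/((-18 + 10) - 279) = 83/(3*(-8 - 279)) = (83/3)/(-287) = (83/3)*(-1/287) = -83/861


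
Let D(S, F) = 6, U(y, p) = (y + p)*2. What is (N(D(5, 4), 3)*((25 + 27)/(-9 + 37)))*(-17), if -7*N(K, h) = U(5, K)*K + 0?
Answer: 29172/49 ≈ 595.35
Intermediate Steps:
U(y, p) = 2*p + 2*y (U(y, p) = (p + y)*2 = 2*p + 2*y)
N(K, h) = -K*(10 + 2*K)/7 (N(K, h) = -((2*K + 2*5)*K + 0)/7 = -((2*K + 10)*K + 0)/7 = -((10 + 2*K)*K + 0)/7 = -(K*(10 + 2*K) + 0)/7 = -K*(10 + 2*K)/7)
(N(D(5, 4), 3)*((25 + 27)/(-9 + 37)))*(-17) = ((-2/7*6*(5 + 6))*((25 + 27)/(-9 + 37)))*(-17) = ((-2/7*6*11)*(52/28))*(-17) = -6864/(7*28)*(-17) = -132/7*13/7*(-17) = -1716/49*(-17) = 29172/49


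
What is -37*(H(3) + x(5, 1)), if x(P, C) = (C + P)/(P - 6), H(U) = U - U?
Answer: 222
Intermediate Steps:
H(U) = 0
x(P, C) = (C + P)/(-6 + P)
-37*(H(3) + x(5, 1)) = -37*(0 + (1 + 5)/(-6 + 5)) = -37*(0 + 6/(-1)) = -37*(0 - 1*6) = -37*(0 - 6) = -37*(-6) = 222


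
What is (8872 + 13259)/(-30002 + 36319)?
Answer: 22131/6317 ≈ 3.5034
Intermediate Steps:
(8872 + 13259)/(-30002 + 36319) = 22131/6317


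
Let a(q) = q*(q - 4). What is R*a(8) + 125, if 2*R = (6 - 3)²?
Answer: 269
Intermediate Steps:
R = 9/2 (R = (6 - 3)²/2 = (½)*3² = (½)*9 = 9/2 ≈ 4.5000)
a(q) = q*(-4 + q)
R*a(8) + 125 = 9*(8*(-4 + 8))/2 + 125 = 9*(8*4)/2 + 125 = (9/2)*32 + 125 = 144 + 125 = 269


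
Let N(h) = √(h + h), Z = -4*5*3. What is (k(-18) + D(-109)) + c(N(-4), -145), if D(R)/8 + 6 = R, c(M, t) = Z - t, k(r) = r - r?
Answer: -835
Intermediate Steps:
Z = -60 (Z = -20*3 = -60)
k(r) = 0
N(h) = √2*√h (N(h) = √(2*h) = √2*√h)
c(M, t) = -60 - t
D(R) = -48 + 8*R
(k(-18) + D(-109)) + c(N(-4), -145) = (0 + (-48 + 8*(-109))) + (-60 - 1*(-145)) = (0 + (-48 - 872)) + (-60 + 145) = (0 - 920) + 85 = -920 + 85 = -835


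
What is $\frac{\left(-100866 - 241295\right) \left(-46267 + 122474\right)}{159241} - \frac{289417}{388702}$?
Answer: $- \frac{10135475352384051}{61897295182} \approx -1.6375 \cdot 10^{5}$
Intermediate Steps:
$\frac{\left(-100866 - 241295\right) \left(-46267 + 122474\right)}{159241} - \frac{289417}{388702} = \left(-342161\right) 76207 \cdot \frac{1}{159241} - \frac{289417}{388702} = \left(-26075063327\right) \frac{1}{159241} - \frac{289417}{388702} = - \frac{26075063327}{159241} - \frac{289417}{388702} = - \frac{10135475352384051}{61897295182}$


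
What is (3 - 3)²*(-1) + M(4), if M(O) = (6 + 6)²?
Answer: 144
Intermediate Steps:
M(O) = 144 (M(O) = 12² = 144)
(3 - 3)²*(-1) + M(4) = (3 - 3)²*(-1) + 144 = 0²*(-1) + 144 = 0*(-1) + 144 = 0 + 144 = 144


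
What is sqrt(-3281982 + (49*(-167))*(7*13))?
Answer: I*sqrt(4026635) ≈ 2006.6*I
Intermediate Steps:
sqrt(-3281982 + (49*(-167))*(7*13)) = sqrt(-3281982 - 8183*91) = sqrt(-3281982 - 744653) = sqrt(-4026635) = I*sqrt(4026635)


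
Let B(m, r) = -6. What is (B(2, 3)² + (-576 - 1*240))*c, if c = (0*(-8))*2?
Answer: 0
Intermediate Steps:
c = 0 (c = 0*2 = 0)
(B(2, 3)² + (-576 - 1*240))*c = ((-6)² + (-576 - 1*240))*0 = (36 + (-576 - 240))*0 = (36 - 816)*0 = -780*0 = 0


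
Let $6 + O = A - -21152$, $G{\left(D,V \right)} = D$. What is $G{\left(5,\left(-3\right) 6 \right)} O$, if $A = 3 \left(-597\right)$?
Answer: $96775$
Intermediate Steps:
$A = -1791$
$O = 19355$ ($O = -6 - -19361 = -6 + \left(-1791 + 21152\right) = -6 + 19361 = 19355$)
$G{\left(5,\left(-3\right) 6 \right)} O = 5 \cdot 19355 = 96775$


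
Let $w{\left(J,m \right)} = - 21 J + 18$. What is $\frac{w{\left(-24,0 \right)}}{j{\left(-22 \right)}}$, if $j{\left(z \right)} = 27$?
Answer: $\frac{58}{3} \approx 19.333$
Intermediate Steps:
$w{\left(J,m \right)} = 18 - 21 J$
$\frac{w{\left(-24,0 \right)}}{j{\left(-22 \right)}} = \frac{18 - -504}{27} = \left(18 + 504\right) \frac{1}{27} = 522 \cdot \frac{1}{27} = \frac{58}{3}$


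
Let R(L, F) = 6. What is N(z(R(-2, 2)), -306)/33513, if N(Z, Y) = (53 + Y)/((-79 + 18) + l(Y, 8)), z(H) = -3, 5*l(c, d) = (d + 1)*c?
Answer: 55/4457229 ≈ 1.2340e-5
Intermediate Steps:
l(c, d) = c*(1 + d)/5 (l(c, d) = ((d + 1)*c)/5 = ((1 + d)*c)/5 = (c*(1 + d))/5 = c*(1 + d)/5)
N(Z, Y) = (53 + Y)/(-61 + 9*Y/5) (N(Z, Y) = (53 + Y)/((-79 + 18) + Y*(1 + 8)/5) = (53 + Y)/(-61 + (⅕)*Y*9) = (53 + Y)/(-61 + 9*Y/5))
N(z(R(-2, 2)), -306)/33513 = (5*(53 - 306)/(-305 + 9*(-306)))/33513 = (5*(-253)/(-305 - 2754))*(1/33513) = (5*(-253)/(-3059))*(1/33513) = (5*(-1/3059)*(-253))*(1/33513) = (55/133)*(1/33513) = 55/4457229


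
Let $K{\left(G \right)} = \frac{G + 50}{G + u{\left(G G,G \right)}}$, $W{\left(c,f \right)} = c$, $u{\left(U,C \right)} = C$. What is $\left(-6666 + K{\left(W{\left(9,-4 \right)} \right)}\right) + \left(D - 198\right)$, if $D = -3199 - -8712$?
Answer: $- \frac{24259}{18} \approx -1347.7$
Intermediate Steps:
$D = 5513$ ($D = -3199 + 8712 = 5513$)
$K{\left(G \right)} = \frac{50 + G}{2 G}$ ($K{\left(G \right)} = \frac{G + 50}{G + G} = \frac{50 + G}{2 G}$)
$\left(-6666 + K{\left(W{\left(9,-4 \right)} \right)}\right) + \left(D - 198\right) = \left(-6666 + \frac{50 + 9}{2 \cdot 9}\right) + \left(5513 - 198\right) = \left(-6666 + \frac{1}{2} \cdot \frac{1}{9} \cdot 59\right) + 5315 = \left(-6666 + \frac{59}{18}\right) + 5315 = - \frac{119929}{18} + 5315 = - \frac{24259}{18}$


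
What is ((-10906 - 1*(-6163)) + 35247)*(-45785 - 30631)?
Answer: -2330993664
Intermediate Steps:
((-10906 - 1*(-6163)) + 35247)*(-45785 - 30631) = ((-10906 + 6163) + 35247)*(-76416) = (-4743 + 35247)*(-76416) = 30504*(-76416) = -2330993664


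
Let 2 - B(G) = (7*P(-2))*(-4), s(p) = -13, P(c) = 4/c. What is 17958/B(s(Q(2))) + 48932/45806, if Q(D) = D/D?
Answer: -68328485/206127 ≈ -331.49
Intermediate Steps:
Q(D) = 1
B(G) = -54 (B(G) = 2 - 7*(4/(-2))*(-4) = 2 - 7*(4*(-½))*(-4) = 2 - 7*(-2)*(-4) = 2 - (-14)*(-4) = 2 - 1*56 = 2 - 56 = -54)
17958/B(s(Q(2))) + 48932/45806 = 17958/(-54) + 48932/45806 = 17958*(-1/54) + 48932*(1/45806) = -2993/9 + 24466/22903 = -68328485/206127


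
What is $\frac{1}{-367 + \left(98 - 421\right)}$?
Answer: $- \frac{1}{690} \approx -0.0014493$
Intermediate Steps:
$\frac{1}{-367 + \left(98 - 421\right)} = \frac{1}{-367 - 323} = \frac{1}{-690} = - \frac{1}{690}$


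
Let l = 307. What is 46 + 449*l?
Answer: 137889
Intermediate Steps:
46 + 449*l = 46 + 449*307 = 46 + 137843 = 137889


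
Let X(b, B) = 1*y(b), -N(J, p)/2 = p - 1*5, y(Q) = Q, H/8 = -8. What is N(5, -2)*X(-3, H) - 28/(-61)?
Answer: -2534/61 ≈ -41.541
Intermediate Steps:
H = -64 (H = 8*(-8) = -64)
N(J, p) = 10 - 2*p (N(J, p) = -2*(p - 1*5) = -2*(p - 5) = -2*(-5 + p) = 10 - 2*p)
X(b, B) = b (X(b, B) = 1*b = b)
N(5, -2)*X(-3, H) - 28/(-61) = (10 - 2*(-2))*(-3) - 28/(-61) = (10 + 4)*(-3) - 28*(-1/61) = 14*(-3) + 28/61 = -42 + 28/61 = -2534/61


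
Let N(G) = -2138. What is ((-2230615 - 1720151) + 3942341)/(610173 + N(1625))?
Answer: -1685/121607 ≈ -0.013856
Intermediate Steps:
((-2230615 - 1720151) + 3942341)/(610173 + N(1625)) = ((-2230615 - 1720151) + 3942341)/(610173 - 2138) = (-3950766 + 3942341)/608035 = -8425*1/608035 = -1685/121607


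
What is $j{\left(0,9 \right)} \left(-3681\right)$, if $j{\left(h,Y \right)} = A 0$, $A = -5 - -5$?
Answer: $0$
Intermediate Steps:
$A = 0$ ($A = -5 + 5 = 0$)
$j{\left(h,Y \right)} = 0$ ($j{\left(h,Y \right)} = 0 \cdot 0 = 0$)
$j{\left(0,9 \right)} \left(-3681\right) = 0 \left(-3681\right) = 0$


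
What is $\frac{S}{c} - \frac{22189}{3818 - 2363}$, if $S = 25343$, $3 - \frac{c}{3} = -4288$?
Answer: $- \frac{27640548}{2081135} \approx -13.281$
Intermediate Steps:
$c = 12873$ ($c = 9 - -12864 = 9 + 12864 = 12873$)
$\frac{S}{c} - \frac{22189}{3818 - 2363} = \frac{25343}{12873} - \frac{22189}{3818 - 2363} = 25343 \cdot \frac{1}{12873} - \frac{22189}{1455} = \frac{25343}{12873} - \frac{22189}{1455} = - \frac{27640548}{2081135}$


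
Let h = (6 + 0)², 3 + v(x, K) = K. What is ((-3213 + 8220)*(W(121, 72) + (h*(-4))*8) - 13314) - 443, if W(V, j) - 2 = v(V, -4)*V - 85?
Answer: -10438331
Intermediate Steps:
v(x, K) = -3 + K
h = 36 (h = 6² = 36)
W(V, j) = -83 - 7*V (W(V, j) = 2 + ((-3 - 4)*V - 85) = 2 + (-7*V - 85) = 2 + (-85 - 7*V) = -83 - 7*V)
((-3213 + 8220)*(W(121, 72) + (h*(-4))*8) - 13314) - 443 = ((-3213 + 8220)*((-83 - 7*121) + (36*(-4))*8) - 13314) - 443 = (5007*((-83 - 847) - 144*8) - 13314) - 443 = (5007*(-930 - 1152) - 13314) - 443 = (5007*(-2082) - 13314) - 443 = (-10424574 - 13314) - 443 = -10437888 - 443 = -10438331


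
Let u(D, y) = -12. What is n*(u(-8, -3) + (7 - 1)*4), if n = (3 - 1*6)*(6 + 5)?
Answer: -396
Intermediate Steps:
n = -33 (n = (3 - 6)*11 = -3*11 = -33)
n*(u(-8, -3) + (7 - 1)*4) = -33*(-12 + (7 - 1)*4) = -33*(-12 + 6*4) = -33*(-12 + 24) = -33*12 = -396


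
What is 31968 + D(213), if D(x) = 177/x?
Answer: 2269787/71 ≈ 31969.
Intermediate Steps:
31968 + D(213) = 31968 + 177/213 = 31968 + 177*(1/213) = 31968 + 59/71 = 2269787/71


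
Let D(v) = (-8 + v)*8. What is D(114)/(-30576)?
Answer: -53/1911 ≈ -0.027734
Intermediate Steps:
D(v) = -64 + 8*v
D(114)/(-30576) = (-64 + 8*114)/(-30576) = (-64 + 912)*(-1/30576) = 848*(-1/30576) = -53/1911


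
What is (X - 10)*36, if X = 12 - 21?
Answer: -684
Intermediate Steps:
X = -9
(X - 10)*36 = (-9 - 10)*36 = -19*36 = -684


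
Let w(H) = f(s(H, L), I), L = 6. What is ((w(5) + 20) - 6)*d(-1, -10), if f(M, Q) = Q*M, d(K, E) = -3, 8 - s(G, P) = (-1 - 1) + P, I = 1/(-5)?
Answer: -198/5 ≈ -39.600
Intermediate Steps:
I = -1/5 ≈ -0.20000
s(G, P) = 10 - P (s(G, P) = 8 - ((-1 - 1) + P) = 8 - (-2 + P) = 8 + (2 - P) = 10 - P)
f(M, Q) = M*Q
w(H) = -4/5 (w(H) = (10 - 1*6)*(-1/5) = (10 - 6)*(-1/5) = 4*(-1/5) = -4/5)
((w(5) + 20) - 6)*d(-1, -10) = ((-4/5 + 20) - 6)*(-3) = (96/5 - 6)*(-3) = (66/5)*(-3) = -198/5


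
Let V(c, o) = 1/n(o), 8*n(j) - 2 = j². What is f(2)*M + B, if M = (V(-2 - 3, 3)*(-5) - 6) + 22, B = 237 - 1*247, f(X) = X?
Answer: 162/11 ≈ 14.727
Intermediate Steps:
n(j) = ¼ + j²/8
B = -10 (B = 237 - 247 = -10)
V(c, o) = 1/(¼ + o²/8)
M = 136/11 (M = ((8/(2 + 3²))*(-5) - 6) + 22 = ((8/(2 + 9))*(-5) - 6) + 22 = ((8/11)*(-5) - 6) + 22 = (-40/11 - 6) + 22 = -106/11 + 22 = 136/11 ≈ 12.364)
f(2)*M + B = 2*(136/11) - 10 = 272/11 - 10 = 162/11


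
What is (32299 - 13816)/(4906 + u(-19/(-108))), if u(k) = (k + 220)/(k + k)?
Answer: 234118/70069 ≈ 3.3412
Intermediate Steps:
u(k) = (220 + k)/(2*k) (u(k) = (220 + k)/((2*k)) = (220 + k)*(1/(2*k)) = (220 + k)/(2*k))
(32299 - 13816)/(4906 + u(-19/(-108))) = (32299 - 13816)/(4906 + (220 - 19/(-108))/(2*((-19/(-108))))) = 18483/(4906 + (220 - 19*(-1/108))/(2*((-19*(-1/108))))) = 18483/(4906 + (220 + 19/108)/(2*(19/108))) = 18483/(4906 + (1/2)*(108/19)*(23779/108)) = 18483/(4906 + 23779/38) = 18483/(210207/38) = 18483*(38/210207) = 234118/70069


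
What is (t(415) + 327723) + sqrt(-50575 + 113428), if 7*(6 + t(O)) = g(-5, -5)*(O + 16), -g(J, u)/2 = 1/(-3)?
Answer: 6882919/21 + sqrt(62853) ≈ 3.2801e+5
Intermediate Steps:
g(J, u) = 2/3 (g(J, u) = -2/(-3) = -2*(-1/3) = 2/3)
t(O) = -94/21 + 2*O/21 (t(O) = -6 + (2*(O + 16)/3)/7 = -6 + (2*(16 + O)/3)/7 = -6 + (32/3 + 2*O/3)/7 = -6 + (32/21 + 2*O/21) = -94/21 + 2*O/21)
(t(415) + 327723) + sqrt(-50575 + 113428) = ((-94/21 + (2/21)*415) + 327723) + sqrt(-50575 + 113428) = ((-94/21 + 830/21) + 327723) + sqrt(62853) = (736/21 + 327723) + sqrt(62853) = 6882919/21 + sqrt(62853)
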